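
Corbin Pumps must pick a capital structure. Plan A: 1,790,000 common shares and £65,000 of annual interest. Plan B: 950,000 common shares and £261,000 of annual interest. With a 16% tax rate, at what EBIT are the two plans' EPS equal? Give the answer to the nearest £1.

£482,667

Set EPS_A = EPS_B: (EBIT − £65,000)(1 − 0.16) ÷ 1,790,000 = (EBIT − £261,000)(1 − 0.16) ÷ 950,000.
The (1 − t) factor cancels: (EBIT − 65,000) × 950,000 = (EBIT − 261,000) × 1,790,000.
EBIT × (1,790,000 − 950,000) = 261,000 × 1,790,000 − 65,000 × 950,000 = 405,440,000,000, so EBIT = 405,440,000,000 ÷ 840,000 = 482,666.67.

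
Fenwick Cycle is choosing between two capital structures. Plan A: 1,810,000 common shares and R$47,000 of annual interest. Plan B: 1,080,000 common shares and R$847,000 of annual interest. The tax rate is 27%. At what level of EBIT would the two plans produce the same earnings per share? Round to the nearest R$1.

R$2,030,562

At indifference, (EBIT − 47,000)(1 − t)/1,810,000 = (EBIT − 847,000)(1 − t)/1,080,000.
The (1 − t) factor cancels: (EBIT − 47,000) × 1,080,000 = (EBIT − 847,000) × 1,810,000.
Solving, EBIT = (847,000·1,810,000 − 47,000·1,080,000) / (1,810,000 − 1,080,000) = 1,482,310,000,000 / 730,000 = 2,030,561.64.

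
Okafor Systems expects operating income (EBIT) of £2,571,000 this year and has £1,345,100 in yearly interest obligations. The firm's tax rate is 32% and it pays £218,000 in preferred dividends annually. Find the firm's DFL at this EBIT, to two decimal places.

2.84

Annual interest charges come to £1,345,100.00.
Preferred dividends grossed up pre-tax: £218,000 / (1 − 0.32) = £320,588.24.
DFL = EBIT ÷ [EBIT − I − D_p/(1−t)] = £2,571,000 ÷ [£2,571,000 − £1,345,100.00 − £320,588.24] = £2,571,000 ÷ £905,311.76 = 2.8399.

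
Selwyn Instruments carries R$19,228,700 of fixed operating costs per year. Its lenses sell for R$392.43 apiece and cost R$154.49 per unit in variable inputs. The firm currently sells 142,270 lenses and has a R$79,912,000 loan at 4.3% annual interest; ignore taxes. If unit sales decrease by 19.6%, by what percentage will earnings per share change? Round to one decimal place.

-59.3%

At 142,270 units, contribution = 142,270 × R$237.94 = R$33,851,723.80.
Subtracting fixed costs: EBIT = R$33,851,723.80 − R$19,228,700 = R$14,623,023.80.
After interest of R$3,436,216.00, pre-tax earnings = R$11,186,807.80.
DCL = total CM / (EBIT − I) = R$33,851,723.80 / R$11,186,807.80 = 3.0260.
EPS therefore changes by 3.0260 × (-19.6%) = -59.3%.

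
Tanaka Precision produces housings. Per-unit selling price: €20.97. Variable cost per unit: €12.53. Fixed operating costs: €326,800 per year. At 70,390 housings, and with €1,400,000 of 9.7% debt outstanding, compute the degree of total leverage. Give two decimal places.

4.52

At 70,390 units, contribution = 70,390 × €8.44 = €594,091.60.
Operating income = contribution − fixed costs = €594,091.60 − €326,800 = €267,291.60. Interest = €135,800.00.
DOL = €594,091.60 ÷ €267,291.60 = 2.2226; DFL = €267,291.60 ÷ €131,491.60 = 2.0328.
DCL = DOL × DFL = 2.2226 × 2.0328 = 4.5181.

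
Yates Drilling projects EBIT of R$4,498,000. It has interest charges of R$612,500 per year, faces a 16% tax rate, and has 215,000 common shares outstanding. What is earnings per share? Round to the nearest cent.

R$15.18

Interest = R$612,500.00, so EBT = R$4,498,000 − R$612,500.00 = R$3,885,500.00.
Net income = R$3,885,500.00 × (1 − 0.16) = R$3,263,820.00.
EPS = R$3,263,820.00 ÷ 215,000 = R$15.18.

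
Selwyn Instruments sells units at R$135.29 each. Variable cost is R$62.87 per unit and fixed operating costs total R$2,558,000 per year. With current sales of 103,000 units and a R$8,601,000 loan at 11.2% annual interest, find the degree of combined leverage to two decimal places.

Contribution at this volume is 103,000 × R$72.42 = R$7,459,260.00.
Operating income = contribution − fixed costs = R$7,459,260.00 − R$2,558,000 = R$4,901,260.00. Interest = R$963,312.00.
DOL = R$7,459,260.00 ÷ R$4,901,260.00 = 1.5219; DFL = R$4,901,260.00 ÷ R$3,937,948.00 = 1.2446.
DCL = DOL × DFL = 1.5219 × 1.2446 = 1.8942.

1.89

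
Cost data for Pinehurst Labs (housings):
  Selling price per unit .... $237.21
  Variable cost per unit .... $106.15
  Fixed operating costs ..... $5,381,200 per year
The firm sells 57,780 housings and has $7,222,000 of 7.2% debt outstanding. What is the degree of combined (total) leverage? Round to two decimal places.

4.53

Total contribution margin = 57,780 × $131.06 = $7,572,646.80.
Subtracting fixed costs: EBIT = $7,572,646.80 − $5,381,200 = $2,191,446.80. Interest = $519,984.00.
DOL = $7,572,646.80 ÷ $2,191,446.80 = 3.4555; DFL = $2,191,446.80 ÷ $1,671,462.80 = 1.3111.
DCL = DOL × DFL = 3.4555 × 1.3111 = 4.5305.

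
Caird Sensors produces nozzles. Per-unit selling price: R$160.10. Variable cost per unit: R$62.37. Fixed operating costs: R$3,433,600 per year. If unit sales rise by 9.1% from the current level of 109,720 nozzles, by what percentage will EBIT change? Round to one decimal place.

+13.4%

At 109,720 units, contribution = 109,720 × R$97.73 = R$10,722,935.60.
Subtracting fixed costs: EBIT = R$10,722,935.60 − R$3,433,600 = R$7,289,335.60.
DOL = contribution ÷ EBIT = R$10,722,935.60 ÷ R$7,289,335.60 = 1.4710.
%ΔEBIT = DOL × %ΔSales = 1.4710 × +9.1% = +13.4%.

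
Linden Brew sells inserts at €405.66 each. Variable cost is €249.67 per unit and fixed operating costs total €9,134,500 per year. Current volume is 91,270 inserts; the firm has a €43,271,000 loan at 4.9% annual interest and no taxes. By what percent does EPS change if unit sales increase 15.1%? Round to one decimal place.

+72.1%

Contribution at this volume is 91,270 × €155.99 = €14,237,207.30.
EBIT = €14,237,207.30 − €9,134,500 = €5,102,707.30.
After interest of €2,120,279.00, pre-tax earnings = €2,982,428.30.
Degree of combined leverage = contribution ÷ (EBIT − I) = €14,237,207.30 ÷ €2,982,428.30 = 4.7737.
EPS therefore changes by 4.7737 × (+15.1%) = +72.1%.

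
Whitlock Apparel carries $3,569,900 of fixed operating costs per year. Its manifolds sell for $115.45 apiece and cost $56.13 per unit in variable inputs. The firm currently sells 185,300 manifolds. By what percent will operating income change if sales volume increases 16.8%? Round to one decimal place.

+24.9%

Total contribution margin = 185,300 × $59.32 = $10,991,996.00.
EBIT = $10,991,996.00 − $3,569,900 = $7,422,096.00.
Degree of operating leverage = $10,991,996.00 / $7,422,096.00 = 1.4810.
So EBIT moves 1.4810 × (+16.8%) = +24.9%.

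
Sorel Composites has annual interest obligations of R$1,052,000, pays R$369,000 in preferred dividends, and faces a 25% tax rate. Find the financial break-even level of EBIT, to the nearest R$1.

R$1,544,000

Preferred dividends are paid after tax, so their pre-tax equivalent is R$369,000 ÷ (1 − 0.25) = R$492,000.00.
Financial break-even EBIT = interest + D_p ÷ (1 − t) = R$1,052,000 + R$492,000.00 = R$1,544,000.00.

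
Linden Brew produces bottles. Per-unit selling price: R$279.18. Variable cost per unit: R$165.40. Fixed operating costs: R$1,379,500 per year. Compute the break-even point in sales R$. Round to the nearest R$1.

R$3,384,855

Contribution margin per unit = R$279.18 − R$165.40 = R$113.78, a CM ratio of R$113.78 ÷ R$279.18 = 0.4076.
Break-even revenue = fixed costs × price ÷ CM = R$1,379,500 × R$279.18 ÷ R$113.78 = R$3,384,855.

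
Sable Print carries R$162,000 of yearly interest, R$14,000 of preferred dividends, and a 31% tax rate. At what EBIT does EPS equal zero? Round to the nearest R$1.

Preferred dividends are paid after tax, so their pre-tax equivalent is R$14,000 ÷ (1 − 0.31) = R$20,289.86.
Financial break-even EBIT = interest + D_p ÷ (1 − t) = R$162,000 + R$20,289.86 = R$182,289.86.

R$182,290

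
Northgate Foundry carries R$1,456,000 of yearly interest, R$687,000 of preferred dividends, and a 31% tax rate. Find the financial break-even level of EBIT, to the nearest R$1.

Preferred dividends are paid after tax, so their pre-tax equivalent is R$687,000 ÷ (1 − 0.31) = R$995,652.17.
EPS = 0 when EBIT covers interest plus the pre-tax preferred burden: R$1,456,000 + R$995,652.17 = R$2,451,652.17.

R$2,451,652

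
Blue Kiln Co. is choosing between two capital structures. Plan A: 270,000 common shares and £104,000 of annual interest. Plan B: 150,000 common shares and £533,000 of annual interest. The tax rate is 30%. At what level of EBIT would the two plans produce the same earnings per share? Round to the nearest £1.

Set EPS_A = EPS_B: (EBIT − £104,000)(1 − 0.30) ÷ 270,000 = (EBIT − £533,000)(1 − 0.30) ÷ 150,000.
Cancelling (1 − t) and cross-multiplying: 150,000·(EBIT − 104,000) = 270,000·(EBIT − 533,000).
Solving, EBIT = (533,000·270,000 − 104,000·150,000) / (270,000 − 150,000) = 128,310,000,000 / 120,000 = 1,069,250.00.

£1,069,250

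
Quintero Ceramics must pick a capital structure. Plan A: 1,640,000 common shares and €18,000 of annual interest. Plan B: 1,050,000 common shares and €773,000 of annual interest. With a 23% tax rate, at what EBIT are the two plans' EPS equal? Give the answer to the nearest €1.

€2,116,644

At indifference, (EBIT − 18,000)(1 − t)/1,640,000 = (EBIT − 773,000)(1 − t)/1,050,000.
The (1 − t) factor cancels: (EBIT − 18,000) × 1,050,000 = (EBIT − 773,000) × 1,640,000.
EBIT × (1,640,000 − 1,050,000) = 773,000 × 1,640,000 − 18,000 × 1,050,000 = 1,248,820,000,000, so EBIT = 1,248,820,000,000 ÷ 590,000 = 2,116,644.07.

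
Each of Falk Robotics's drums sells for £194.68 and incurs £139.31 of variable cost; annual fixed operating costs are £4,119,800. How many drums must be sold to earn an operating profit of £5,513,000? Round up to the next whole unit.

Each unit contributes £194.68 − £139.31 = £55.37.
Required volume = (fixed costs + target profit) ÷ CM = (£4,119,800 + £5,513,000) ÷ £55.37 = 173,971.46, so 173,972 drums.

173,972 drums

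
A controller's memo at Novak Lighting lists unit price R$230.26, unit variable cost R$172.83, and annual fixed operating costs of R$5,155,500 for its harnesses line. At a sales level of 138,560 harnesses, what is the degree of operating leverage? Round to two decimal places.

At 138,560 units, contribution = 138,560 × R$57.43 = R$7,957,500.80.
EBIT = R$7,957,500.80 − R$5,155,500 = R$2,802,000.80.
So DOL = total CM / EBIT = R$7,957,500.80 / R$2,802,000.80 = 2.8399.

2.84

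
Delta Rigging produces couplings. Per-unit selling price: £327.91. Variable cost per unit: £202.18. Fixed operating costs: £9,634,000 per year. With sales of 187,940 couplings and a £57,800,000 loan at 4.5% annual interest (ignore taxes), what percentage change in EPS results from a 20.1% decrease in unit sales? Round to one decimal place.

-41.7%

At 187,940 units, contribution = 187,940 × £125.73 = £23,629,696.20.
Subtracting fixed costs: EBIT = £23,629,696.20 − £9,634,000 = £13,995,696.20.
Interest = £2,601,000.00, so EBIT − I = £11,394,696.20.
Degree of combined leverage = contribution ÷ (EBIT − I) = £23,629,696.20 ÷ £11,394,696.20 = 2.0737.
%ΔEPS = DCL × %ΔSales = 2.0737 × -20.1% = -41.7%.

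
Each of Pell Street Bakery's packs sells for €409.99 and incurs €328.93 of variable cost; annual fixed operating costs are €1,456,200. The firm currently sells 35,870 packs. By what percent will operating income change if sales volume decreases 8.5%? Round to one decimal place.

-17.0%

Total contribution margin = 35,870 × €81.06 = €2,907,622.20.
EBIT = €2,907,622.20 − €1,456,200 = €1,451,422.20.
DOL = contribution ÷ EBIT = €2,907,622.20 ÷ €1,451,422.20 = 2.0033.
So EBIT moves 2.0033 × (-8.5%) = -17.0%.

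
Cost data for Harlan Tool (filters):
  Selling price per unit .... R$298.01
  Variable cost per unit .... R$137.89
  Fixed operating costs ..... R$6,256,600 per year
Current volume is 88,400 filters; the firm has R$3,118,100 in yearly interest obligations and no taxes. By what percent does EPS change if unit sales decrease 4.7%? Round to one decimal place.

At 88,400 units, contribution = 88,400 × R$160.12 = R$14,154,608.00.
EBIT = R$14,154,608.00 − R$6,256,600 = R$7,898,008.00.
After interest of R$3,118,100.00, pre-tax earnings = R$4,779,908.00.
Degree of combined leverage = contribution ÷ (EBIT − I) = R$14,154,608.00 ÷ R$4,779,908.00 = 2.9613.
%ΔEPS = DCL × %ΔSales = 2.9613 × -4.7% = -13.9%.

-13.9%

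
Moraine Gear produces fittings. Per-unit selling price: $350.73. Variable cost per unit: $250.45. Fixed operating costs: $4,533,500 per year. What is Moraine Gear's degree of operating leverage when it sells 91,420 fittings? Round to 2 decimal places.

Contribution at this volume is 91,420 × $100.28 = $9,167,597.60.
Operating income = contribution − fixed costs = $9,167,597.60 − $4,533,500 = $4,634,097.60.
So DOL = total CM / EBIT = $9,167,597.60 / $4,634,097.60 = 1.9783.

1.98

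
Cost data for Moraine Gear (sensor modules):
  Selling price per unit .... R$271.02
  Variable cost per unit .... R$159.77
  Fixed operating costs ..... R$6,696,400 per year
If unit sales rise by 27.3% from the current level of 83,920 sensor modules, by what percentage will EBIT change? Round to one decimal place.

Total contribution margin = 83,920 × R$111.25 = R$9,336,100.00.
Operating income = contribution − fixed costs = R$9,336,100.00 − R$6,696,400 = R$2,639,700.00.
DOL = contribution ÷ EBIT = R$9,336,100.00 ÷ R$2,639,700.00 = 3.5368.
%ΔEBIT = DOL × %ΔSales = 3.5368 × +27.3% = +96.6%.

+96.6%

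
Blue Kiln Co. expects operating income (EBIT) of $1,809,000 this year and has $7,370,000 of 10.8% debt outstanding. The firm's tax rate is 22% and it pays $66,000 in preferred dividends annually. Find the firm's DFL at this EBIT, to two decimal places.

1.95

Interest = $795,960.00.
Preferred dividends grossed up pre-tax: $66,000 / (1 − 0.22) = $84,615.38.
DFL = EBIT ÷ [EBIT − I − D_p/(1−t)] = $1,809,000 ÷ [$1,809,000 − $795,960.00 − $84,615.38] = $1,809,000 ÷ $928,424.62 = 1.9485.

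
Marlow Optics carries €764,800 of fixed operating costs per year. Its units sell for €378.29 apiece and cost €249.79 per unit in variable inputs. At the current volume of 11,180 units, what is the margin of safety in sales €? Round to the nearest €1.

Unit CM = price − variable cost = €378.29 − €249.79 = €128.50. Break-even units = €764,800 ÷ €128.50 = 5,951.75; break-even revenue = 5,951.75 × €378.29 = €2,251,487.88.
Actual sales revenue = 11,180 × €378.29 = €4,229,282.20.
Margin of safety = €4,229,282.20 − €2,251,487.88 = €1,977,794.

€1,977,794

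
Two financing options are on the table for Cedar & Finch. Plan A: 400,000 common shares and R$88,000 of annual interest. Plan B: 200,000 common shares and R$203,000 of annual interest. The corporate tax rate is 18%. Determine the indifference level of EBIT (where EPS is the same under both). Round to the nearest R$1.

Set EPS_A = EPS_B: (EBIT − R$88,000)(1 − 0.18) ÷ 400,000 = (EBIT − R$203,000)(1 − 0.18) ÷ 200,000.
The (1 − t) factor cancels: (EBIT − 88,000) × 200,000 = (EBIT − 203,000) × 400,000.
EBIT × (400,000 − 200,000) = 203,000 × 400,000 − 88,000 × 200,000 = 63,600,000,000, so EBIT = 63,600,000,000 ÷ 200,000 = 318,000.00.

R$318,000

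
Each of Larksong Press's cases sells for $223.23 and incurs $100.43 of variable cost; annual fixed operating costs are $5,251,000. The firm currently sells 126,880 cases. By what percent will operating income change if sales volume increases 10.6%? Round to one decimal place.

+16.0%

At 126,880 units, contribution = 126,880 × $122.80 = $15,580,864.00.
Subtracting fixed costs: EBIT = $15,580,864.00 − $5,251,000 = $10,329,864.00.
DOL = contribution ÷ EBIT = $15,580,864.00 ÷ $10,329,864.00 = 1.5083.
%ΔEBIT = DOL × %ΔSales = 1.5083 × +10.6% = +16.0%.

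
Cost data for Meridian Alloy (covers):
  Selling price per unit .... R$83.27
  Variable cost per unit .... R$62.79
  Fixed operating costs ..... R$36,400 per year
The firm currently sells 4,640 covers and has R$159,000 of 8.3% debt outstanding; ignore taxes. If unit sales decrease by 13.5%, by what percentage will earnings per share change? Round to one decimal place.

-28.2%

Contribution at this volume is 4,640 × R$20.48 = R$95,027.20.
Operating income = contribution − fixed costs = R$95,027.20 − R$36,400 = R$58,627.20.
After interest of R$13,197.00, pre-tax earnings = R$45,430.20.
Degree of combined leverage = contribution ÷ (EBIT − I) = R$95,027.20 ÷ R$45,430.20 = 2.0917.
EPS therefore changes by 2.0917 × (-13.5%) = -28.2%.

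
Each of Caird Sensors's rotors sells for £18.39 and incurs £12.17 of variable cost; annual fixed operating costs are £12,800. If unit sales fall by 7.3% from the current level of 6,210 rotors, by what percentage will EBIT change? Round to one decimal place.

Contribution at this volume is 6,210 × £6.22 = £38,626.20.
Subtracting fixed costs: EBIT = £38,626.20 − £12,800 = £25,826.20.
Degree of operating leverage = £38,626.20 / £25,826.20 = 1.4956.
%ΔEBIT = DOL × %ΔSales = 1.4956 × -7.3% = -10.9%.

-10.9%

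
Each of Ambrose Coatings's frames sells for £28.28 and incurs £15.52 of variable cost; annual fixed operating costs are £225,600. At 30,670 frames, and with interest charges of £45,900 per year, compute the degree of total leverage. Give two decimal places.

3.27

Total contribution margin = 30,670 × £12.76 = £391,349.20.
Subtracting fixed costs: EBIT = £391,349.20 − £225,600 = £165,749.20. Interest = £45,900.00, so EBIT − I = £119,849.20.
DCL = contribution ÷ (EBIT − I) = £391,349.20 ÷ £119,849.20 = 3.2653.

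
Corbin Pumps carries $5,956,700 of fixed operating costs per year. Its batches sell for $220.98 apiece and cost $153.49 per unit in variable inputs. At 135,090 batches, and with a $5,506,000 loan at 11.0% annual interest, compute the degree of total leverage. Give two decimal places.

3.57

Contribution at this volume is 135,090 × $67.49 = $9,117,224.10.
Subtracting fixed costs: EBIT = $9,117,224.10 − $5,956,700 = $3,160,524.10. Interest = $605,660.00, so EBIT − I = $2,554,864.10.
Degree of total leverage = total CM / (EBIT − interest) = $9,117,224.10 / $2,554,864.10 = 3.5686.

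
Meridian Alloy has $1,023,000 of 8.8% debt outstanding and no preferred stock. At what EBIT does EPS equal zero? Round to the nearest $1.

Annual interest = 8.8% × $1,023,000 = $90,024.00.
With no preferred dividends, EPS = 0 when EBIT exactly covers interest, so the financial break-even EBIT is $90,024.00.

$90,024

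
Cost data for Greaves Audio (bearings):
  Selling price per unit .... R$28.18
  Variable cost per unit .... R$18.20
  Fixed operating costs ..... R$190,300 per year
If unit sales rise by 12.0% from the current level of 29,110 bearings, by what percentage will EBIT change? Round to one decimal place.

+34.8%

Total contribution margin = 29,110 × R$9.98 = R$290,517.80.
EBIT = R$290,517.80 − R$190,300 = R$100,217.80.
So DOL = total CM / EBIT = R$290,517.80 / R$100,217.80 = 2.8989.
Operating income changes by 2.8989 × +12.0% = +34.8%.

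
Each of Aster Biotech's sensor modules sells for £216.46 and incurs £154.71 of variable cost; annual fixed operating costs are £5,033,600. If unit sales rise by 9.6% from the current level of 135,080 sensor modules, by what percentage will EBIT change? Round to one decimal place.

Total contribution margin = 135,080 × £61.75 = £8,341,190.00.
EBIT = £8,341,190.00 − £5,033,600 = £3,307,590.00.
So DOL = total CM / EBIT = £8,341,190.00 / £3,307,590.00 = 2.5218.
%ΔEBIT = DOL × %ΔSales = 2.5218 × +9.6% = +24.2%.

+24.2%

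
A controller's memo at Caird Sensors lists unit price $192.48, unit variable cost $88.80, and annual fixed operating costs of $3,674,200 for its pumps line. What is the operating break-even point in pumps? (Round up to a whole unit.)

Contribution margin per unit = $192.48 − $88.80 = $103.68.
Units to break even: $3,674,200 ÷ $103.68 = 35,437.89, rounded up to 35,438.

35,438 pumps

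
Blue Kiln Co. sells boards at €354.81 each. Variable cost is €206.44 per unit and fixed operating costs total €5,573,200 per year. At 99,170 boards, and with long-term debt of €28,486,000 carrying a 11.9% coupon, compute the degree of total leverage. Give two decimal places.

At 99,170 units, contribution = 99,170 × €148.37 = €14,713,852.90.
EBIT = €14,713,852.90 − €5,573,200 = €9,140,652.90. Interest = €3,389,834.00.
DOL = €14,713,852.90 ÷ €9,140,652.90 = 1.6097; DFL = €9,140,652.90 ÷ €5,750,818.90 = 1.5895.
DCL = DOL × DFL = 1.6097 × 1.5895 = 2.5586.

2.56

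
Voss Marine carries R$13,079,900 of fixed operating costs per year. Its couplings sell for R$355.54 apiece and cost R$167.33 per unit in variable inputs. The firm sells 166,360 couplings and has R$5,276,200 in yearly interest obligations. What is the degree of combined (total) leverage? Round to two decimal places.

Contribution at this volume is 166,360 × R$188.21 = R$31,310,615.60.
Subtracting fixed costs: EBIT = R$31,310,615.60 − R$13,079,900 = R$18,230,715.60. Interest = R$5,276,200.00.
DOL = R$31,310,615.60 ÷ R$18,230,715.60 = 1.7175; DFL = R$18,230,715.60 ÷ R$12,954,515.60 = 1.4073.
Combined leverage = 1.7175 × 1.4073 = 2.4170.

2.42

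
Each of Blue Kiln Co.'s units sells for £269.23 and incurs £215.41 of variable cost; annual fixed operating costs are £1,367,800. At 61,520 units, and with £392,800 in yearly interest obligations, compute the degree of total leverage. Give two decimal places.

Total contribution margin = 61,520 × £53.82 = £3,311,006.40.
Subtracting fixed costs: EBIT = £3,311,006.40 − £1,367,800 = £1,943,206.40. Interest = £392,800.00, so EBIT − I = £1,550,406.40.
Degree of total leverage = total CM / (EBIT − interest) = £3,311,006.40 / £1,550,406.40 = 2.1356.

2.14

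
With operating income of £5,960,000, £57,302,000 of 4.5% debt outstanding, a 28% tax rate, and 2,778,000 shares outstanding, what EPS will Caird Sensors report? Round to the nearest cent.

Pre-tax income = £5,960,000 − £2,578,590.00 = £3,381,410.00.
Net income = £3,381,410.00 × (1 − 0.28) = £2,434,615.20.
Per share: £2,434,615.20 / 2,778,000 shares = £0.88.

£0.88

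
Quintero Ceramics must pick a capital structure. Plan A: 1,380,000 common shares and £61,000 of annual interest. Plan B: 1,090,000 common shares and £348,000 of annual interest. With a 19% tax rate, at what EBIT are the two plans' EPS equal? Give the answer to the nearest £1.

Set EPS_A = EPS_B: (EBIT − £61,000)(1 − 0.19) ÷ 1,380,000 = (EBIT − £348,000)(1 − 0.19) ÷ 1,090,000.
Cancelling (1 − t) and cross-multiplying: 1,090,000·(EBIT − 61,000) = 1,380,000·(EBIT − 348,000).
Solving, EBIT = (348,000·1,380,000 − 61,000·1,090,000) / (1,380,000 − 1,090,000) = 413,750,000,000 / 290,000 = 1,426,724.14.

£1,426,724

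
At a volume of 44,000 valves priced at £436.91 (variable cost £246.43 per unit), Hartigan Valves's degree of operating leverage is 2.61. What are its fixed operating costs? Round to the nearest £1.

Total contribution margin = 44,000 × £190.48 = £8,381,120.00.
Since DOL = CM ÷ EBIT, EBIT = £8,381,120.00 ÷ 2.61 = £3,211,157.09.
Fixed costs = CM − EBIT = £8,381,120.00 − £3,211,157.09 = £5,169,963.

£5,169,963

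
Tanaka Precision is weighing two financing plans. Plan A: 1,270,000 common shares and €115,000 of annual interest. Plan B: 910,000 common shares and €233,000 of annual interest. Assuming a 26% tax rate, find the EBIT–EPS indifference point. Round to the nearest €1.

Set EPS_A = EPS_B: (EBIT − €115,000)(1 − 0.26) ÷ 1,270,000 = (EBIT − €233,000)(1 − 0.26) ÷ 910,000.
The (1 − t) factor cancels: (EBIT − 115,000) × 910,000 = (EBIT − 233,000) × 1,270,000.
EBIT × (1,270,000 − 910,000) = 233,000 × 1,270,000 − 115,000 × 910,000 = 191,260,000,000, so EBIT = 191,260,000,000 ÷ 360,000 = 531,277.78.

€531,278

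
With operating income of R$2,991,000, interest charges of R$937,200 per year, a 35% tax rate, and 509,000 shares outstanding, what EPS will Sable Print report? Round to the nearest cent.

Pre-tax income = R$2,991,000 − R$937,200.00 = R$2,053,800.00.
After tax at 35%: net income = R$2,053,800.00 × 0.65 = R$1,334,970.00.
EPS = R$1,334,970.00 ÷ 509,000 = R$2.62.

R$2.62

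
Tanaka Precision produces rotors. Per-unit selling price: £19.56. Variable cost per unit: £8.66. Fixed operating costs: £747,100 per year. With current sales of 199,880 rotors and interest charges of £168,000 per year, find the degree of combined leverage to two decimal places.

1.72

Total contribution margin = 199,880 × £10.90 = £2,178,692.00.
Subtracting fixed costs: EBIT = £2,178,692.00 − £747,100 = £1,431,592.00. Interest = £168,000.00.
DOL = £2,178,692.00 ÷ £1,431,592.00 = 1.5219; DFL = £1,431,592.00 ÷ £1,263,592.00 = 1.1330.
DCL = DOL × DFL = 1.5219 × 1.1330 = 1.7243.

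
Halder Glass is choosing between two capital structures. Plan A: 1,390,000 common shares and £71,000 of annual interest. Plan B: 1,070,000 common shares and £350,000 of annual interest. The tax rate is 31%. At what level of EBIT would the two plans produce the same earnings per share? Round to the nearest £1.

At indifference, (EBIT − 71,000)(1 − t)/1,390,000 = (EBIT − 350,000)(1 − t)/1,070,000.
The (1 − t) factor cancels: (EBIT − 71,000) × 1,070,000 = (EBIT − 350,000) × 1,390,000.
Solving, EBIT = (350,000·1,390,000 − 71,000·1,070,000) / (1,390,000 − 1,070,000) = 410,530,000,000 / 320,000 = 1,282,906.25.

£1,282,906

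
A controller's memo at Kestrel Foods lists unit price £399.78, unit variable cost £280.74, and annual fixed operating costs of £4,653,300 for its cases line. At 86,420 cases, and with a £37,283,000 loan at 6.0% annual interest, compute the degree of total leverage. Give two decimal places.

Total contribution margin = 86,420 × £119.04 = £10,287,436.80.
Subtracting fixed costs: EBIT = £10,287,436.80 − £4,653,300 = £5,634,136.80. Interest = £2,236,980.00, so EBIT − I = £3,397,156.80.
Degree of total leverage = total CM / (EBIT − interest) = £10,287,436.80 / £3,397,156.80 = 3.0282.

3.03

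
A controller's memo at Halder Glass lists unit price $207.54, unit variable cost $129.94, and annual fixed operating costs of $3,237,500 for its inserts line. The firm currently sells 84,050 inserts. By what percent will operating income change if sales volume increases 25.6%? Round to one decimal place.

Total contribution margin = 84,050 × $77.60 = $6,522,280.00.
Subtracting fixed costs: EBIT = $6,522,280.00 − $3,237,500 = $3,284,780.00.
So DOL = total CM / EBIT = $6,522,280.00 / $3,284,780.00 = 1.9856.
Operating income changes by 1.9856 × +25.6% = +50.8%.

+50.8%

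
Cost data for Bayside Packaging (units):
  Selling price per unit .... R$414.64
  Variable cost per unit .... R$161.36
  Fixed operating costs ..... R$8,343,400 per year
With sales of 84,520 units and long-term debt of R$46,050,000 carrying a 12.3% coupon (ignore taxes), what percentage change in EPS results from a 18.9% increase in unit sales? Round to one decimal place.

+54.7%

At 84,520 units, contribution = 84,520 × R$253.28 = R$21,407,225.60.
Operating income = contribution − fixed costs = R$21,407,225.60 − R$8,343,400 = R$13,063,825.60.
Interest = R$5,664,150.00, so EBIT − I = R$7,399,675.60.
DCL = total CM / (EBIT − I) = R$21,407,225.60 / R$7,399,675.60 = 2.8930.
EPS therefore changes by 2.8930 × (+18.9%) = +54.7%.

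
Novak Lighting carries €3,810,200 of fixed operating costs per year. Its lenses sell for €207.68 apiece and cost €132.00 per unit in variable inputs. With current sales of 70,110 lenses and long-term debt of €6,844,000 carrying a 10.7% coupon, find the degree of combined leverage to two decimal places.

6.95

Contribution at this volume is 70,110 × €75.68 = €5,305,924.80.
EBIT = €5,305,924.80 − €3,810,200 = €1,495,724.80. Interest = €732,308.00.
DOL = €5,305,924.80 ÷ €1,495,724.80 = 3.5474; DFL = €1,495,724.80 ÷ €763,416.80 = 1.9593.
Combined leverage = 3.5474 × 1.9593 = 6.9504.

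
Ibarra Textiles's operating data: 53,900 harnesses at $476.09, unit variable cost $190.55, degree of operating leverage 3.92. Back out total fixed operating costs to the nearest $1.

Contribution at this volume is 53,900 × $285.54 = $15,390,606.00.
DOL = contribution / EBIT, so EBIT = $15,390,606.00 / 3.92 = $3,926,175.00.
And FC = contribution − EBIT = $15,390,606.00 − $3,926,175.00 = $11,464,431.

$11,464,431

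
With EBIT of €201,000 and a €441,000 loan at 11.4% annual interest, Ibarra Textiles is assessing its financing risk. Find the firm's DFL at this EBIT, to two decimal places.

Interest = €50,274.00.
Degree of financial leverage = EBIT / (EBIT − interest) = €201,000 / €150,726.00 = 1.3335.

1.33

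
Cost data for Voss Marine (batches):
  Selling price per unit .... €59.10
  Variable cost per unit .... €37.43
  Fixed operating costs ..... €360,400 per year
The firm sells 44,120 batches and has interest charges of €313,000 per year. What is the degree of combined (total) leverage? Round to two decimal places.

At 44,120 units, contribution = 44,120 × €21.67 = €956,080.40.
Operating income = contribution − fixed costs = €956,080.40 − €360,400 = €595,680.40. Interest = €313,000.00, so EBIT − I = €282,680.40.
Degree of total leverage = total CM / (EBIT − interest) = €956,080.40 / €282,680.40 = 3.3822.

3.38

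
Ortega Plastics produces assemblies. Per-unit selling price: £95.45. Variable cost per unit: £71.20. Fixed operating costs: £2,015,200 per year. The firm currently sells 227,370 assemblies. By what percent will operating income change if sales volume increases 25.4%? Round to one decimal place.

Total contribution margin = 227,370 × £24.25 = £5,513,722.50.
Subtracting fixed costs: EBIT = £5,513,722.50 − £2,015,200 = £3,498,522.50.
So DOL = total CM / EBIT = £5,513,722.50 / £3,498,522.50 = 1.5760.
Operating income changes by 1.5760 × +25.4% = +40.0%.

+40.0%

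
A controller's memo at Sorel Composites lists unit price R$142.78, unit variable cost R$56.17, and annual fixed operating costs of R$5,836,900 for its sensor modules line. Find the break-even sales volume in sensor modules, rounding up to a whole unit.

Contribution margin per unit = R$142.78 − R$56.17 = R$86.61.
Break-even Q = R$5,836,900 / R$86.61 = 67,392.91 → 67,393 sensor modules.

67,393 sensor modules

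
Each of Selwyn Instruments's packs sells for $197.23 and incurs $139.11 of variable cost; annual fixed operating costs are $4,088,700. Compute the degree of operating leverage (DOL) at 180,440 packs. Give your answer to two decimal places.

Contribution at this volume is 180,440 × $58.12 = $10,487,172.80.
EBIT = $10,487,172.80 − $4,088,700 = $6,398,472.80.
Degree of operating leverage = $10,487,172.80 / $6,398,472.80 = 1.6390.

1.64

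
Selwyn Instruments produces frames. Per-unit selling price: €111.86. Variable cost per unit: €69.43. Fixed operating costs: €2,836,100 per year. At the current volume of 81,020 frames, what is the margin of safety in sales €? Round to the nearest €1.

Each unit contributes €111.86 − €69.43 = €42.43. Break-even units = €2,836,100 ÷ €42.43 = 66,841.86; break-even revenue = 66,841.86 × €111.86 = €7,476,930.14.
Actual sales revenue = 81,020 × €111.86 = €9,062,897.20.
Margin of safety = €9,062,897.20 − €7,476,930.14 = €1,585,967.

€1,585,967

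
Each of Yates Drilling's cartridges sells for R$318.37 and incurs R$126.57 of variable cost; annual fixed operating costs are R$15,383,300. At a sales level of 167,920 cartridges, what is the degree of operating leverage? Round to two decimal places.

1.91

At 167,920 units, contribution = 167,920 × R$191.80 = R$32,207,056.00.
Subtracting fixed costs: EBIT = R$32,207,056.00 − R$15,383,300 = R$16,823,756.00.
So DOL = total CM / EBIT = R$32,207,056.00 / R$16,823,756.00 = 1.9144.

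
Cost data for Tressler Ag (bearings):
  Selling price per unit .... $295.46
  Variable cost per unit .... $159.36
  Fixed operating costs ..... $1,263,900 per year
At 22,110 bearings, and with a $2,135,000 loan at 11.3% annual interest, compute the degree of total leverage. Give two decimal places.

2.00

Contribution at this volume is 22,110 × $136.10 = $3,009,171.00.
EBIT = $3,009,171.00 − $1,263,900 = $1,745,271.00. Interest = $241,255.00, so EBIT − I = $1,504,016.00.
Degree of total leverage = total CM / (EBIT − interest) = $3,009,171.00 / $1,504,016.00 = 2.0008.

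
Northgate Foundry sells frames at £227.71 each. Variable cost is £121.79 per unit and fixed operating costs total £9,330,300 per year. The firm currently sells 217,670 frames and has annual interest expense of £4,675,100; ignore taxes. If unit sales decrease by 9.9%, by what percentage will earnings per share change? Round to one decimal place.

-25.2%

Contribution at this volume is 217,670 × £105.92 = £23,055,606.40.
Subtracting fixed costs: EBIT = £23,055,606.40 − £9,330,300 = £13,725,306.40.
Interest = £4,675,100.00, so EBIT − I = £9,050,206.40.
Degree of combined leverage = contribution ÷ (EBIT − I) = £23,055,606.40 ÷ £9,050,206.40 = 2.5475.
EPS therefore changes by 2.5475 × (-9.9%) = -25.2%.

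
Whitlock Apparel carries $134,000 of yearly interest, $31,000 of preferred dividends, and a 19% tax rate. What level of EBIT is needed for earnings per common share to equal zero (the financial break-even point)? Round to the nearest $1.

Grossing the preferred dividend up to pre-tax terms: $31,000 / (1 − 0.19) = $38,271.60.
Financial break-even EBIT = interest + D_p ÷ (1 − t) = $134,000 + $38,271.60 = $172,271.60.

$172,272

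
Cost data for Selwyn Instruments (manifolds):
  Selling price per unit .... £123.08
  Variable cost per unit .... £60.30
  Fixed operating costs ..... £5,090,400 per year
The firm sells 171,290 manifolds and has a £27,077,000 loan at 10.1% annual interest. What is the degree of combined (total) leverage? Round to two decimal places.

3.67

At 171,290 units, contribution = 171,290 × £62.78 = £10,753,586.20.
Operating income = contribution − fixed costs = £10,753,586.20 − £5,090,400 = £5,663,186.20. Interest = £2,734,777.00.
DOL = £10,753,586.20 ÷ £5,663,186.20 = 1.8989; DFL = £5,663,186.20 ÷ £2,928,409.20 = 1.9339.
Combined leverage = 1.8989 × 1.9339 = 3.6723.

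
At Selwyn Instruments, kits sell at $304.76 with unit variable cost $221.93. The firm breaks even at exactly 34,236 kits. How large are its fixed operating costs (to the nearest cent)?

$2,835,767.88

Contribution margin per unit = $304.76 − $221.93 = $82.83.
Fixed costs = break-even units × CM = 34,236 × $82.83 = $2,835,767.88.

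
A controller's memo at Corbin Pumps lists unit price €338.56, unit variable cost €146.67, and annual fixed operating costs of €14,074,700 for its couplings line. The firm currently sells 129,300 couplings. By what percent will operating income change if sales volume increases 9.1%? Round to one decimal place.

Contribution at this volume is 129,300 × €191.89 = €24,811,377.00.
Operating income = contribution − fixed costs = €24,811,377.00 − €14,074,700 = €10,736,677.00.
So DOL = total CM / EBIT = €24,811,377.00 / €10,736,677.00 = 2.3109.
%ΔEBIT = DOL × %ΔSales = 2.3109 × +9.1% = +21.0%.

+21.0%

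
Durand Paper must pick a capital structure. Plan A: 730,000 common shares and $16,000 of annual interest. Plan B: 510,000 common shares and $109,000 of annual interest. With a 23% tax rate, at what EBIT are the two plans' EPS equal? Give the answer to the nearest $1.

$324,591

At indifference, (EBIT − 16,000)(1 − t)/730,000 = (EBIT − 109,000)(1 − t)/510,000.
Cancelling (1 − t) and cross-multiplying: 510,000·(EBIT − 16,000) = 730,000·(EBIT − 109,000).
Solving, EBIT = (109,000·730,000 − 16,000·510,000) / (730,000 − 510,000) = 71,410,000,000 / 220,000 = 324,590.91.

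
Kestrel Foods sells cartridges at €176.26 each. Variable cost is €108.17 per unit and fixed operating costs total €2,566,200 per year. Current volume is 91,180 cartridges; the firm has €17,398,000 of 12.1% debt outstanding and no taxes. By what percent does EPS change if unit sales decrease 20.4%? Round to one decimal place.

Contribution at this volume is 91,180 × €68.09 = €6,208,446.20.
Subtracting fixed costs: EBIT = €6,208,446.20 − €2,566,200 = €3,642,246.20.
Interest = €2,105,158.00, so EBIT − I = €1,537,088.20.
DCL = total CM / (EBIT − I) = €6,208,446.20 / €1,537,088.20 = 4.0391.
%ΔEPS = DCL × %ΔSales = 4.0391 × -20.4% = -82.4%.

-82.4%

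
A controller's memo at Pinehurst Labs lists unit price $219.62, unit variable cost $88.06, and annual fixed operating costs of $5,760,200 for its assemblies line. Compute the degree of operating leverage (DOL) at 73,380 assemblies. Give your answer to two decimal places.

2.48

Total contribution margin = 73,380 × $131.56 = $9,653,872.80.
Operating income = contribution − fixed costs = $9,653,872.80 − $5,760,200 = $3,893,672.80.
DOL = contribution ÷ EBIT = $9,653,872.80 ÷ $3,893,672.80 = 2.4794.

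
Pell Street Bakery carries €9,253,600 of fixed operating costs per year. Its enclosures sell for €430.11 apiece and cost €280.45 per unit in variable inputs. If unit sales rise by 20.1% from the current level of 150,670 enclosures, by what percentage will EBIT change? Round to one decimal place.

+34.1%

Total contribution margin = 150,670 × €149.66 = €22,549,272.20.
Subtracting fixed costs: EBIT = €22,549,272.20 − €9,253,600 = €13,295,672.20.
DOL = contribution ÷ EBIT = €22,549,272.20 ÷ €13,295,672.20 = 1.6960.
Operating income changes by 1.6960 × +20.1% = +34.1%.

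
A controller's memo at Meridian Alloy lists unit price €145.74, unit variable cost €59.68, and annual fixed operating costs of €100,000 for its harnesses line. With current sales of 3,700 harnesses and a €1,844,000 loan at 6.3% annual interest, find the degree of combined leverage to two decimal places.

Contribution at this volume is 3,700 × €86.06 = €318,422.00.
Operating income = contribution − fixed costs = €318,422.00 − €100,000 = €218,422.00. Interest = €116,172.00.
DOL = €318,422.00 ÷ €218,422.00 = 1.4578; DFL = €218,422.00 ÷ €102,250.00 = 2.1362.
Combined leverage = 1.4578 × 2.1362 = 3.1142.

3.11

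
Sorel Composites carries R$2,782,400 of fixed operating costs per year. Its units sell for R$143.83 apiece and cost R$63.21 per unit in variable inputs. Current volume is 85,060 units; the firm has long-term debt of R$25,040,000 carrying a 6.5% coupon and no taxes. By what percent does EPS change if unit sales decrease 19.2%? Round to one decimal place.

Total contribution margin = 85,060 × R$80.62 = R$6,857,537.20.
Operating income = contribution − fixed costs = R$6,857,537.20 − R$2,782,400 = R$4,075,137.20.
Interest = R$1,627,600.00, so EBIT − I = R$2,447,537.20.
DCL = total CM / (EBIT − I) = R$6,857,537.20 / R$2,447,537.20 = 2.8018.
EPS therefore changes by 2.8018 × (-19.2%) = -53.8%.

-53.8%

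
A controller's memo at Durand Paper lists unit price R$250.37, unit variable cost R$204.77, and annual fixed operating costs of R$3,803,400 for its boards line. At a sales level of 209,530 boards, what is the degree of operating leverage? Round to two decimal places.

1.66

Contribution at this volume is 209,530 × R$45.60 = R$9,554,568.00.
EBIT = R$9,554,568.00 − R$3,803,400 = R$5,751,168.00.
DOL = contribution ÷ EBIT = R$9,554,568.00 ÷ R$5,751,168.00 = 1.6613.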